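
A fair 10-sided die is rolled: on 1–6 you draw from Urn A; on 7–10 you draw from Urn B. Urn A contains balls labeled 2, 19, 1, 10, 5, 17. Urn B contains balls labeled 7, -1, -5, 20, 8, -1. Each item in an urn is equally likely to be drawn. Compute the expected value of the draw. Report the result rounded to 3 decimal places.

7.267

E[X | Urn A] = (2 + 19 + 1 + 10 + 5 + 17)/6 = 9
E[X | Urn B] = (7 − 1 − 5 + 20 + 8 − 1)/6 = 14/3
E[X] = (3/5)·9 + (2/5)·14/3 = 109/15 ≈ 7.267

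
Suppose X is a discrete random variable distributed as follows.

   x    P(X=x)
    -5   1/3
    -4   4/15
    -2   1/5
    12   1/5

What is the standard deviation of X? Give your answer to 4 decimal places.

E[X] = -11/15, E[X²] = 211/5
Var(X) = E[X²] − (E[X])² = 211/5 − 121/225 = 9374/225
SD(X) = √(9374/225) ≈ 6.4546

6.4546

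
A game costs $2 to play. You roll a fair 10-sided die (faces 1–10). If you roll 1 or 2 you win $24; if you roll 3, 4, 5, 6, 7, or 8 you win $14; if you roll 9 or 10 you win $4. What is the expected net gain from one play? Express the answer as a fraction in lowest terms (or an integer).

E[payout] = (1/5)·4 + (3/5)·14 + (1/5)·24 = 14
Expected profit = 14 − 2 = 12

$12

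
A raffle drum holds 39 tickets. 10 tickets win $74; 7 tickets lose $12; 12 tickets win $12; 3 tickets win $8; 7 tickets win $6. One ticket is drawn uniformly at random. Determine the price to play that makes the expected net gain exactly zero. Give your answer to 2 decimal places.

$22.21

E[payout] = (10/39)·74 + (7/39)·(-12) + (12/39)·12 + (3/39)·8 + (7/39)·6 = 866/39
Fair fee = E[payout] = 866/39 ≈ $22.21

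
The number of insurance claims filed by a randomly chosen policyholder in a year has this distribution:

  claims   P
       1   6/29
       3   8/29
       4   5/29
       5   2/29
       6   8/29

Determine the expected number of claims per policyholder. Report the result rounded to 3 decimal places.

3.724

E[X] = (6/29)·1 + (8/29)·3 + (5/29)·4 + (2/29)·5 + (8/29)·6
     = 108/29 ≈ 3.724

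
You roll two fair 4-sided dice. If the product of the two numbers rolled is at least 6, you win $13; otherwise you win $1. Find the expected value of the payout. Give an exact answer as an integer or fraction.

$7

E[payout] = (1/2)·1 + (1/2)·13 = 7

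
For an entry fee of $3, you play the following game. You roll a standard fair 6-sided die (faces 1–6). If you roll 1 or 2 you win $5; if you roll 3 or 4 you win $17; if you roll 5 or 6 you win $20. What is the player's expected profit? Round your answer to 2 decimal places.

$11.00

E[payout] = (1/3)·5 + (1/3)·17 + (1/3)·20 = 14
Expected profit = 14 − 3 = 11 ≈ $11.00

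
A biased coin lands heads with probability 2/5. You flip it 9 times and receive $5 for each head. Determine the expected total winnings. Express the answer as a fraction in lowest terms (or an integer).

$18

E[#heads] = 9·2/5 = 18/5 (linearity over flips).
E[winnings] = 5·18/5 = 18.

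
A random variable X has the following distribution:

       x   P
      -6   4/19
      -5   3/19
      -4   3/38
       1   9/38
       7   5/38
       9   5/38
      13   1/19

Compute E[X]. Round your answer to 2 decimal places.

0.66

E[X] = (4/19)·(-6) + (3/19)·(-5) + (3/38)·(-4) + (9/38)·1 + (5/38)·7 + (5/38)·9 + (1/19)·13
     = 25/38 ≈ 0.66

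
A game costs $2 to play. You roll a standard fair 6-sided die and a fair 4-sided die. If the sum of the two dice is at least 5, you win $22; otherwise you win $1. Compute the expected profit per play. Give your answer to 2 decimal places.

E[payout] = (1/4)·1 + (3/4)·22 = 67/4
Expected profit = 67/4 − 2 = 59/4 ≈ $14.75

$14.75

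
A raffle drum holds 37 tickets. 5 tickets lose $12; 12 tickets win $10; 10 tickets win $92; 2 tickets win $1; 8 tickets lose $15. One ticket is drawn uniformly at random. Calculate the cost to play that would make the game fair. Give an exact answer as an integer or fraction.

E[payout] = (5/37)·(-12) + (12/37)·10 + (10/37)·92 + (2/37)·1 + (8/37)·(-15) = 862/37
Fair fee = E[payout] = 862/37

862/37 dollars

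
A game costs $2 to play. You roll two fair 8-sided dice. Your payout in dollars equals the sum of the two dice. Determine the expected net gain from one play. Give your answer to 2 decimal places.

Distribution of the sum of the two dice: 2 w.p. 1/64, 3 w.p. 1/32, 4 w.p. 3/64, 5 w.p. 1/16, 6 w.p. 5/64, 7 w.p. 3/32, …
E[payout] = (1/64)·2 + (1/32)·3 + (3/64)·4 + (1/16)·5 + (5/64)·6 + (3/32)·7 + (7/64)·8 + (1/8)·9 + (7/64)·10 + (3/32)·11 + (5/64)·12 + (1/16)·13 + (3/64)·14 + (1/32)·15 + (1/64)·16 = 9
Expected profit = 9 − 2 = 7 ≈ $7.00

$7.00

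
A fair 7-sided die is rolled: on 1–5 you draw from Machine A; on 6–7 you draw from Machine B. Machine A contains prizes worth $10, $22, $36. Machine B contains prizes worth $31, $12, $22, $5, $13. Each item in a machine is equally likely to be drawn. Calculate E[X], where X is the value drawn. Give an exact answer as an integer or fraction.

314/15 dollars

E[X | Machine A] = (10 + 22 + 36)/3 = 68/3
E[X | Machine B] = (31 + 12 + 22 + 5 + 13)/5 = 83/5
E[X] = (5/7)·68/3 + (2/7)·83/5 = 314/15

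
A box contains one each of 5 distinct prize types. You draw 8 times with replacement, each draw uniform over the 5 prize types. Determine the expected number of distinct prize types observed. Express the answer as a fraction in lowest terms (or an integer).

Let Xⱼ=1 if type j appears at least once. P(Xⱼ=1) = 1 − ((5−1)/5)^8 = 325089/390625.
E[#distinct] = 5·325089/390625 = 325089/78125.

325089/78125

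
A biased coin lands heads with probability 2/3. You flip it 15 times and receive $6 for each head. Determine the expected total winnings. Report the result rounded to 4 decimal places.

E[#heads] = 15·2/3 = 10 (linearity over flips).
E[winnings] = 6·10 = 60.
≈ 60.0000

$60.0000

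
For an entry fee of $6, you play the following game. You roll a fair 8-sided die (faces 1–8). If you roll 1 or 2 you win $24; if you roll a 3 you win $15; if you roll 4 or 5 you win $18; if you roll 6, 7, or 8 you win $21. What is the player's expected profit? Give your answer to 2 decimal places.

E[payout] = (1/8)·15 + (1/4)·18 + (3/8)·21 + (1/4)·24 = 81/4
Expected profit = 81/4 − 6 = 57/4 ≈ $14.25

$14.25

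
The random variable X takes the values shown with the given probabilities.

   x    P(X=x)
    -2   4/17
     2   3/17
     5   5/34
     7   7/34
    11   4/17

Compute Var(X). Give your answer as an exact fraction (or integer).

E[X] = (4/17)·(-2) + (3/17)·2 + (5/34)·5 + (7/34)·7 + (4/17)·11 = 79/17
E[X²] = (4/17)·4 + (3/17)·4 + (5/34)·25 + (7/34)·49 + (4/17)·121 = 746/17
Var(X) = 746/17 − (79/17)² = 6441/289

6441/289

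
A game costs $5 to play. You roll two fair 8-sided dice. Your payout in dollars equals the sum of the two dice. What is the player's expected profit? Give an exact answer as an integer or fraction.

$4

Distribution of the sum of the two dice: 2 w.p. 1/64, 3 w.p. 1/32, 4 w.p. 3/64, 5 w.p. 1/16, 6 w.p. 5/64, 7 w.p. 3/32, …
E[payout] = (1/64)·2 + (1/32)·3 + (3/64)·4 + (1/16)·5 + (5/64)·6 + (3/32)·7 + (7/64)·8 + (1/8)·9 + (7/64)·10 + (3/32)·11 + (5/64)·12 + (1/16)·13 + (3/64)·14 + (1/32)·15 + (1/64)·16 = 9
Expected profit = 9 − 5 = 4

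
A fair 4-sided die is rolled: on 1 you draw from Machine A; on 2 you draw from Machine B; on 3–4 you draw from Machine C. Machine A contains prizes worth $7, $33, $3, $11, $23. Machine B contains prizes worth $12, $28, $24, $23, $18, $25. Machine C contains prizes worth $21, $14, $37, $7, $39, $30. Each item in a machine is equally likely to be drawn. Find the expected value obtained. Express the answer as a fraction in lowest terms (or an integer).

108/5 dollars

E[X | Machine A] = (7 + 33 + 3 + 11 + 23)/5 = 77/5
E[X | Machine B] = (12 + 28 + 24 + 23 + 18 + 25)/6 = 65/3
E[X | Machine C] = (21 + 14 + 37 + 7 + 39 + 30)/6 = 74/3
E[X] = (1/4)·77/5 + (1/4)·65/3 + (1/2)·74/3 = 108/5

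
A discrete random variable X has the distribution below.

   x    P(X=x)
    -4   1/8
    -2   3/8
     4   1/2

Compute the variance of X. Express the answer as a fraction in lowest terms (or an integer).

E[X] = (1/8)·(-4) + (3/8)·(-2) + (1/2)·4 = 3/4
E[X²] = (1/8)·16 + (3/8)·4 + (1/2)·16 = 23/2
Var(X) = 23/2 − (3/4)² = 175/16

175/16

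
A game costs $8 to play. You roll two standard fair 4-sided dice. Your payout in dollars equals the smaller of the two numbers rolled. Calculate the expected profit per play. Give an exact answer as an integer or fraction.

Distribution of the smaller of the two numbers rolled: 1 w.p. 7/16, 2 w.p. 5/16, 3 w.p. 3/16, 4 w.p. 1/16
E[payout] = (7/16)·1 + (5/16)·2 + (3/16)·3 + (1/16)·4 = 15/8
Expected profit = 15/8 − 8 = -49/8

-49/8 dollars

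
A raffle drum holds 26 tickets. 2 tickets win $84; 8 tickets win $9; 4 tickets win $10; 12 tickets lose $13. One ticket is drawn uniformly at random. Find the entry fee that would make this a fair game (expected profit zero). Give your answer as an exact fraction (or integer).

62/13 dollars

E[payout] = (2/26)·84 + (8/26)·9 + (4/26)·10 + (12/26)·(-13) = 62/13
Fair fee = E[payout] = 62/13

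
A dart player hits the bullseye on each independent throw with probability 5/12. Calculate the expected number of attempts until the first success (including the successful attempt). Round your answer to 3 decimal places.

For a geometric distribution, E[trials] = 1/p = 1/(5/12) = 12/5.
≈ 2.400

2.400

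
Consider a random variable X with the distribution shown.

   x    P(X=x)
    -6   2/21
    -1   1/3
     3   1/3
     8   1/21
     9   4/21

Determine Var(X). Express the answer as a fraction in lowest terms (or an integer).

9014/441

E[X] = (2/21)·(-6) + (1/3)·(-1) + (1/3)·3 + (1/21)·8 + (4/21)·9 = 46/21
E[X²] = (2/21)·36 + (1/3)·1 + (1/3)·9 + (1/21)·64 + (4/21)·81 = 530/21
Var(X) = 530/21 − (46/21)² = 9014/441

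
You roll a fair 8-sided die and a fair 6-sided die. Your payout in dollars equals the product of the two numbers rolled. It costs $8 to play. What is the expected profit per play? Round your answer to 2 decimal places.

Distribution of the product of the two numbers rolled: 1 w.p. 1/48, 2 w.p. 1/24, 3 w.p. 1/24, 4 w.p. 1/16, 5 w.p. 1/24, 6 w.p. 1/12, …
E[payout] = (1/48)·1 + (1/24)·2 + (1/24)·3 + (1/16)·4 + (1/24)·5 + (1/12)·6 + (1/48)·7 + (1/16)·8 + (1/48)·9 + (1/24)·10 + (1/12)·12 + (1/48)·14 + (1/24)·15 + (1/24)·16 + (1/24)·18 + (1/24)·20 + (1/48)·21 + (1/16)·24 + (1/48)·25 + (1/48)·28 + (1/24)·30 + (1/48)·32 + (1/48)·35 + (1/48)·36 + (1/48)·40 + (1/48)·42 + (1/48)·48 = 63/4
Expected profit = 63/4 − 8 = 31/4 ≈ $7.75

$7.75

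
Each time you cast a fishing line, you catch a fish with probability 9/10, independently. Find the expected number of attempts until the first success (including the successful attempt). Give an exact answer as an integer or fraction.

10/9

For a geometric distribution, E[trials] = 1/p = 1/(9/10) = 10/9.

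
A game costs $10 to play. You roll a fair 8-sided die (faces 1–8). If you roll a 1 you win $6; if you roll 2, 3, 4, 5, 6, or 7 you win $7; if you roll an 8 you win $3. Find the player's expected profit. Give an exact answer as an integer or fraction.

E[payout] = (1/8)·3 + (1/8)·6 + (3/4)·7 = 51/8
Expected profit = 51/8 − 10 = -29/8

-29/8 dollars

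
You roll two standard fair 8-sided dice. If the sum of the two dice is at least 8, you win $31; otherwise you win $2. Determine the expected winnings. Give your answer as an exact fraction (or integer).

1375/64 dollars

E[payout] = (21/64)·2 + (43/64)·31 = 1375/64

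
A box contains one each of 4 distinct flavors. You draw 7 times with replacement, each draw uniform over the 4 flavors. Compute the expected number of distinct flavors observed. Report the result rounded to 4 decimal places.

3.4661

Let Xⱼ=1 if type j appears at least once. P(Xⱼ=1) = 1 − ((4−1)/4)^7 = 14197/16384.
E[#distinct] = 4·14197/16384 = 14197/4096.
≈ 3.4661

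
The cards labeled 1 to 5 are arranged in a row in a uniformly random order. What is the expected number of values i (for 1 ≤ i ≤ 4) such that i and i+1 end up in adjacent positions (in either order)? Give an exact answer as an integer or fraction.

8/5

For each i ∈ {1,…,4}, let Xᵢ = 1 if i and i+1 are adjacent. P(Xᵢ=1) = 2·(5−1)!/5! = 2/5.
By linearity, E[ΣXᵢ] = (4)·(2/5) = 8/5.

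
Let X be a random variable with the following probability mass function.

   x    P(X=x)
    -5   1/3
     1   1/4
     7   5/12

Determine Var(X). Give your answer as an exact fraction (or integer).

107/4

E[X] = (1/3)·(-5) + (1/4)·1 + (5/12)·7 = 3/2
E[X²] = (1/3)·25 + (1/4)·1 + (5/12)·49 = 29
Var(X) = 29 − (3/2)² = 107/4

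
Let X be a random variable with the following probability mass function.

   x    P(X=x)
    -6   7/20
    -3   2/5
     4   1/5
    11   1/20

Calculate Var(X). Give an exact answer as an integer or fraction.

E[X] = (7/20)·(-6) + (2/5)·(-3) + (1/5)·4 + (1/20)·11 = -39/20
E[X²] = (7/20)·36 + (2/5)·9 + (1/5)·16 + (1/20)·121 = 509/20
Var(X) = 509/20 − (-39/20)² = 8659/400

8659/400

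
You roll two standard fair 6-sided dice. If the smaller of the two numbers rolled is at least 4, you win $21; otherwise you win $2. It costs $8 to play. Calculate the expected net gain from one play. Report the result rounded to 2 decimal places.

E[payout] = (3/4)·2 + (1/4)·21 = 27/4
Expected profit = 27/4 − 8 = -5/4 ≈ -$1.25

-$1.25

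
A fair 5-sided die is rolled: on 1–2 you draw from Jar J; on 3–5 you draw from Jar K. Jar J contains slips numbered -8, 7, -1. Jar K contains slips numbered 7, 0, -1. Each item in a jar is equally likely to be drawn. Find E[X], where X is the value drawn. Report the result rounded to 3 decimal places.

0.933

E[X | Jar J] = (-8 + 7 − 1)/3 = -2/3
E[X | Jar K] = (7 + 0 − 1)/3 = 2
E[X] = (2/5)·(-2/3) + (3/5)·2 = 14/15 ≈ 0.933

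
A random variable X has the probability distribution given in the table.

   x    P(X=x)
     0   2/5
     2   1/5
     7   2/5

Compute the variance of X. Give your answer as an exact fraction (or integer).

254/25

E[X] = (2/5)·0 + (1/5)·2 + (2/5)·7 = 16/5
E[X²] = (2/5)·0 + (1/5)·4 + (2/5)·49 = 102/5
Var(X) = 102/5 − (16/5)² = 254/25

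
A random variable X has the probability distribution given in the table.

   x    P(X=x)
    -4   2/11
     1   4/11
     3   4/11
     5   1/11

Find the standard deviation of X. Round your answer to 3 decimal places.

2.724

E[X] = 13/11, E[X²] = 97/11
Var(X) = E[X²] − (E[X])² = 97/11 − 169/121 = 898/121
SD(X) = √(898/121) ≈ 2.724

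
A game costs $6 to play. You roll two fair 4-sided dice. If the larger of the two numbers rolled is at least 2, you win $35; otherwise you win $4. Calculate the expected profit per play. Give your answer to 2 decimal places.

E[payout] = (1/16)·4 + (15/16)·35 = 529/16
Expected profit = 529/16 − 6 = 433/16 ≈ $27.06

$27.06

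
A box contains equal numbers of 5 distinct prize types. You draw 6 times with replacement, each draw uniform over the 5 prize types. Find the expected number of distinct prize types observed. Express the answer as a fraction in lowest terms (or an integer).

11529/3125

Let Xⱼ=1 if type j appears at least once. P(Xⱼ=1) = 1 − ((5−1)/5)^6 = 11529/15625.
E[#distinct] = 5·11529/15625 = 11529/3125.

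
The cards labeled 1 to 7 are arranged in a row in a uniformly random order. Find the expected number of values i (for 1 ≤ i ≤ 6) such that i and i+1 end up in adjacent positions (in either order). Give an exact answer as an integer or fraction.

For each i ∈ {1,…,6}, let Xᵢ = 1 if i and i+1 are adjacent. P(Xᵢ=1) = 2·(7−1)!/7! = 2/7.
By linearity, E[ΣXᵢ] = (6)·(2/7) = 12/7.

12/7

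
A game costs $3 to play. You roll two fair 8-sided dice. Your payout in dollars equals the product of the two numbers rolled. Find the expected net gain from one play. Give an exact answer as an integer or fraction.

Distribution of the product of the two numbers rolled: 1 w.p. 1/64, 2 w.p. 1/32, 3 w.p. 1/32, 4 w.p. 3/64, 5 w.p. 1/32, 6 w.p. 1/16, …
E[payout] = (1/64)·1 + (1/32)·2 + (1/32)·3 + (3/64)·4 + (1/32)·5 + (1/16)·6 + (1/32)·7 + (1/16)·8 + (1/64)·9 + (1/32)·10 + (1/16)·12 + (1/32)·14 + (1/32)·15 + (3/64)·16 + (1/32)·18 + (1/32)·20 + (1/32)·21 + (1/16)·24 + (1/64)·25 + (1/32)·28 + (1/32)·30 + (1/32)·32 + (1/32)·35 + (1/64)·36 + (1/32)·40 + (1/32)·42 + (1/32)·48 + (1/64)·49 + (1/32)·56 + (1/64)·64 = 81/4
Expected profit = 81/4 − 3 = 69/4

69/4 dollars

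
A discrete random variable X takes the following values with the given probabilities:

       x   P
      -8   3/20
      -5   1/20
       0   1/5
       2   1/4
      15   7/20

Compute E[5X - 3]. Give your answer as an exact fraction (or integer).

E[5x-3] = (3/20)·(-43) + (1/20)·(-28) + (1/5)·(-3) + (1/4)·7 + (7/20)·72
     = 37/2

37/2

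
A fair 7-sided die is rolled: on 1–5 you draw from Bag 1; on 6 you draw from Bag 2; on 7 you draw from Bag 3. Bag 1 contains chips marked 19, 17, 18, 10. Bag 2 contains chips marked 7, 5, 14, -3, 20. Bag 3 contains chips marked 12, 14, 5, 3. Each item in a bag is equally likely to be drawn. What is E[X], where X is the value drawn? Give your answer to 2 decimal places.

13.87

E[X | Bag 1] = (19 + 17 + 18 + 10)/4 = 16
E[X | Bag 2] = (7 + 5 + 14 − 3 + 20)/5 = 43/5
E[X | Bag 3] = (12 + 14 + 5 + 3)/4 = 17/2
E[X] = (5/7)·16 + (1/7)·43/5 + (1/7)·17/2 = 971/70 ≈ 13.87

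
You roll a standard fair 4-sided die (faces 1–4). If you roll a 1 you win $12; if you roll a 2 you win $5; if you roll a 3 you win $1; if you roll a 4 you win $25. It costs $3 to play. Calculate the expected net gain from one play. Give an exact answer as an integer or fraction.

31/4 dollars

E[payout] = (1/4)·1 + (1/4)·5 + (1/4)·12 + (1/4)·25 = 43/4
Expected profit = 43/4 − 3 = 31/4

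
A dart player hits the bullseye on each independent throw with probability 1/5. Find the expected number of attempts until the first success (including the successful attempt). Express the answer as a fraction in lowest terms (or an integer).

For a geometric distribution, E[trials] = 1/p = 1/(1/5) = 5.

5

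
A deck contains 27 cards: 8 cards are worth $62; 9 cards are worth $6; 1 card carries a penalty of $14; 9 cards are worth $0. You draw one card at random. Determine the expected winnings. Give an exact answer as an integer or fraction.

536/27 dollars

E[payout] = (8/27)·62 + (9/27)·6 + (1/27)·(-14) + (9/27)·0 = 536/27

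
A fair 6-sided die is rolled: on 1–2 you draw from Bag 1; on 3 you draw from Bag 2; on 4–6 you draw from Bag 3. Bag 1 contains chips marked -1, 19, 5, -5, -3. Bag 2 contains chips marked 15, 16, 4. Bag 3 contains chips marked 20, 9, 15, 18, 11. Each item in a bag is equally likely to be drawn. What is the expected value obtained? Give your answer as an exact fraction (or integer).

E[X | Bag 1] = (-1 + 19 + 5 − 5 − 3)/5 = 3
E[X | Bag 2] = (15 + 16 + 4)/3 = 35/3
E[X | Bag 3] = (20 + 9 + 15 + 18 + 11)/5 = 73/5
E[X] = (1/3)·3 + (1/6)·35/3 + (1/2)·73/5 = 461/45

461/45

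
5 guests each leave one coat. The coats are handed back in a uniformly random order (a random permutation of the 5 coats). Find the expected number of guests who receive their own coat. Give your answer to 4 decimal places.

1.0000

Let Xᵢ = 1 if person i gets their own coat. For each i, P(Xᵢ=1) = 1/5.
By linearity of expectation, E[X₁+…+X_5] = 5·(1/5) = 1.
≈ 1.0000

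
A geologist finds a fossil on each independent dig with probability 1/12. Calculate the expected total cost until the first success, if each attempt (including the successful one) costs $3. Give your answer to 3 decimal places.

$36.000

E[#attempts] = 1/p = 12; E[cost] = 3·12 = 36.
≈ 36.000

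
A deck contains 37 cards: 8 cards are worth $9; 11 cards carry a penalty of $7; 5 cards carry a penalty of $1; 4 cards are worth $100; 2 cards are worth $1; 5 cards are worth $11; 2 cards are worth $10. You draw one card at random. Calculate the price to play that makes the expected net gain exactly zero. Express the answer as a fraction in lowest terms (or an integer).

467/37 dollars

E[payout] = (8/37)·9 + (11/37)·(-7) + (5/37)·(-1) + (4/37)·100 + (2/37)·1 + (5/37)·11 + (2/37)·10 = 467/37
Fair fee = E[payout] = 467/37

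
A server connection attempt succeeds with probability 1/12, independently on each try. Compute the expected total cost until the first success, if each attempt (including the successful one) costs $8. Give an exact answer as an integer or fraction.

E[#attempts] = 1/p = 12; E[cost] = 8·12 = 96.

$96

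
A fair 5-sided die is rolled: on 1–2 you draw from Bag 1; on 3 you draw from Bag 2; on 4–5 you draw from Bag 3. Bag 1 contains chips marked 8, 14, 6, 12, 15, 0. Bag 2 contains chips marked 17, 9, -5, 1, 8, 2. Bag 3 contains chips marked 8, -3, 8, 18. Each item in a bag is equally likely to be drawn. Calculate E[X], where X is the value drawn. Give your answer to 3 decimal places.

7.833

E[X | Bag 1] = (8 + 14 + 6 + 12 + 15 + 0)/6 = 55/6
E[X | Bag 2] = (17 + 9 − 5 + 1 + 8 + 2)/6 = 16/3
E[X | Bag 3] = (8 − 3 + 8 + 18)/4 = 31/4
E[X] = (2/5)·55/6 + (1/5)·16/3 + (2/5)·31/4 = 47/6 ≈ 7.833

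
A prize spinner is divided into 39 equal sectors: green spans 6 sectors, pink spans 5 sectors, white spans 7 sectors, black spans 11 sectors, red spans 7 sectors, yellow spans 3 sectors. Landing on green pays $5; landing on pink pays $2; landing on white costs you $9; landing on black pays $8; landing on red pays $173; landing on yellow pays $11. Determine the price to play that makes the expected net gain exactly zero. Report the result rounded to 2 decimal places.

$33.56

E[payout] = (6/39)·5 + (5/39)·2 + (7/39)·(-9) + (11/39)·8 + (7/39)·173 + (3/39)·11 = 1309/39
Fair fee = E[payout] = 1309/39 ≈ $33.56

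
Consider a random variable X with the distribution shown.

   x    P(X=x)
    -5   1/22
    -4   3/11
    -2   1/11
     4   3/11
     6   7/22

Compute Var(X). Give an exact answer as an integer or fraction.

855/44

E[X] = (1/22)·(-5) + (3/11)·(-4) + (1/11)·(-2) + (3/11)·4 + (7/22)·6 = 3/2
E[X²] = (1/22)·25 + (3/11)·16 + (1/11)·4 + (3/11)·16 + (7/22)·36 = 477/22
Var(X) = 477/22 − (3/2)² = 855/44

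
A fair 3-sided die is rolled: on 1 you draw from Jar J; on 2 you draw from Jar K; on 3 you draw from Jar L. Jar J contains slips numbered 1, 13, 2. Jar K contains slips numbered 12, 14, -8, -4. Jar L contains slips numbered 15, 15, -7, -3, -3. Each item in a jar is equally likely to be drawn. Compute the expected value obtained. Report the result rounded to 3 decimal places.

4.078

E[X | Jar J] = (1 + 13 + 2)/3 = 16/3
E[X | Jar K] = (12 + 14 − 8 − 4)/4 = 7/2
E[X | Jar L] = (15 + 15 − 7 − 3 − 3)/5 = 17/5
E[X] = (1/3)·16/3 + (1/3)·7/2 + (1/3)·17/5 = 367/90 ≈ 4.078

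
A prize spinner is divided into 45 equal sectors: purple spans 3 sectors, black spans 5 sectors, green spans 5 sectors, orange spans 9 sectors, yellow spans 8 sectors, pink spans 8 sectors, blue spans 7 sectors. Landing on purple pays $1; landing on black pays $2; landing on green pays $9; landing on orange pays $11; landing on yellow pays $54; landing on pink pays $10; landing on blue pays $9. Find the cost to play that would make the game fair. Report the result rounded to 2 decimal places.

$16.27

E[payout] = (3/45)·1 + (5/45)·2 + (5/45)·9 + (9/45)·11 + (8/45)·54 + (8/45)·10 + (7/45)·9 = 244/15
Fair fee = E[payout] = 244/15 ≈ $16.27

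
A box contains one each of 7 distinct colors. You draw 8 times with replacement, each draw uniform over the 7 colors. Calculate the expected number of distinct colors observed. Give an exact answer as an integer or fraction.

Let Xⱼ=1 if type j appears at least once. P(Xⱼ=1) = 1 − ((7−1)/7)^8 = 4085185/5764801.
E[#distinct] = 7·4085185/5764801 = 4085185/823543.

4085185/823543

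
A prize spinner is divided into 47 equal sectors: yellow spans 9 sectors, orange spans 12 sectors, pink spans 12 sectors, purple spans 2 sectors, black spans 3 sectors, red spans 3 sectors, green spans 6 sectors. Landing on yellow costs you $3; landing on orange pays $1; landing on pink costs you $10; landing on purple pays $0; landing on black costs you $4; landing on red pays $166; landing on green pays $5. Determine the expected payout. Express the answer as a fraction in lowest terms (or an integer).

381/47 dollars

E[payout] = (9/47)·(-3) + (12/47)·1 + (12/47)·(-10) + (2/47)·0 + (3/47)·(-4) + (3/47)·166 + (6/47)·5 = 381/47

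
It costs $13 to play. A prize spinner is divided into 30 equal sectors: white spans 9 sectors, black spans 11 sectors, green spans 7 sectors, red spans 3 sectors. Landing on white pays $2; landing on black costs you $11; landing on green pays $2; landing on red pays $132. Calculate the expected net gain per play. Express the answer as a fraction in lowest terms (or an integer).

-83/30 dollars

E[payout] = (9/30)·2 + (11/30)·(-11) + (7/30)·2 + (3/30)·132 = 307/30
Expected profit = 307/30 − 13 = -83/30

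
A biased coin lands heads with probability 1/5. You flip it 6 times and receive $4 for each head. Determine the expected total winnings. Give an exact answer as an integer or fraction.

24/5 dollars

E[#heads] = 6·1/5 = 6/5 (linearity over flips).
E[winnings] = 4·6/5 = 24/5.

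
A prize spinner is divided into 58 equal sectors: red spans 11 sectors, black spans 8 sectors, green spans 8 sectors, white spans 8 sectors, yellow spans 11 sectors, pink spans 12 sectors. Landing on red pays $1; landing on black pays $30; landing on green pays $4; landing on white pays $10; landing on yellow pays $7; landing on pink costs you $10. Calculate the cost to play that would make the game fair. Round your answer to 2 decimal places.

$5.52

E[payout] = (11/58)·1 + (8/58)·30 + (8/58)·4 + (8/58)·10 + (11/58)·7 + (12/58)·(-10) = 160/29
Fair fee = E[payout] = 160/29 ≈ $5.52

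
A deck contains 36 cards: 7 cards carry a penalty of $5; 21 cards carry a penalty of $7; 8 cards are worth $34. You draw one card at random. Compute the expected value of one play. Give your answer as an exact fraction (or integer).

E[payout] = (7/36)·(-5) + (21/36)·(-7) + (8/36)·34 = 5/2

5/2 dollars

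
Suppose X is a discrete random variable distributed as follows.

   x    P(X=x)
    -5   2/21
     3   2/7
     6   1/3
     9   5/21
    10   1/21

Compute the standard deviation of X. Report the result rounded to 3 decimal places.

4.000

E[X] = 5, E[X²] = 41
Var(X) = E[X²] − (E[X])² = 41 − 25 = 16
SD(X) = √(16) ≈ 4.000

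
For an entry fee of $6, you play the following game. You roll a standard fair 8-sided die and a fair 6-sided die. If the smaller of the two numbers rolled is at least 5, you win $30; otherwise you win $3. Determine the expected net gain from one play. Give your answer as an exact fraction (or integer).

E[payout] = (5/6)·3 + (1/6)·30 = 15/2
Expected profit = 15/2 − 6 = 3/2

3/2 dollars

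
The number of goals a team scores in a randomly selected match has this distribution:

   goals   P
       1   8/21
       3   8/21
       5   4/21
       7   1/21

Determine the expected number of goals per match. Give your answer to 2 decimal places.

2.81

E[X] = (8/21)·1 + (8/21)·3 + (4/21)·5 + (1/21)·7
     = 59/21 ≈ 2.81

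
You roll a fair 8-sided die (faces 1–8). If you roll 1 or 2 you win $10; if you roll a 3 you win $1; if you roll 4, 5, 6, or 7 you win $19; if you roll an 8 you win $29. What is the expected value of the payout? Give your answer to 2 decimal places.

$15.75

E[payout] = (1/8)·1 + (1/4)·10 + (1/2)·19 + (1/8)·29 = 63/4
≈ $15.75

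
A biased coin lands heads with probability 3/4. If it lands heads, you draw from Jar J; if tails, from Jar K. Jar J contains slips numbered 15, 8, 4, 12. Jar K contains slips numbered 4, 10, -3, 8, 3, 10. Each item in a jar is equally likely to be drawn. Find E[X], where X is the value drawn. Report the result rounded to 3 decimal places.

8.646

E[X | Jar J] = (15 + 8 + 4 + 12)/4 = 39/4
E[X | Jar K] = (4 + 10 − 3 + 8 + 3 + 10)/6 = 16/3
E[X] = (3/4)·39/4 + (1/4)·16/3 = 415/48 ≈ 8.646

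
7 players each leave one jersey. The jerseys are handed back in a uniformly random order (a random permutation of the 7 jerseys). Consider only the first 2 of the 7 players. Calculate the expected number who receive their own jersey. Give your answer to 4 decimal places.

Let Xᵢ = 1 if person i gets their own jersey. For each i, P(Xᵢ=1) = 1/7.
By linearity of expectation, E[X₁+…+X_2] = 2·(1/7) = 2/7.
≈ 0.2857

0.2857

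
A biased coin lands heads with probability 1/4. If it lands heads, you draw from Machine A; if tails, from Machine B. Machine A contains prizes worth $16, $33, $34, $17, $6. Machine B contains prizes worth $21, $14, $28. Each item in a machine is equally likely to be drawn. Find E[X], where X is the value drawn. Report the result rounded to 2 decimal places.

$21.05

E[X | Machine A] = (16 + 33 + 34 + 17 + 6)/5 = 106/5
E[X | Machine B] = (21 + 14 + 28)/3 = 21
E[X] = (1/4)·106/5 + (3/4)·21 = 421/20 ≈ 21.05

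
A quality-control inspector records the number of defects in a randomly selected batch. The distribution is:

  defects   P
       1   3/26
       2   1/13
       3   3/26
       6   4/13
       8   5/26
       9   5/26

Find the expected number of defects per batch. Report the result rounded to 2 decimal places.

5.73

E[X] = (3/26)·1 + (1/13)·2 + (3/26)·3 + (4/13)·6 + (5/26)·8 + (5/26)·9
     = 149/26 ≈ 5.73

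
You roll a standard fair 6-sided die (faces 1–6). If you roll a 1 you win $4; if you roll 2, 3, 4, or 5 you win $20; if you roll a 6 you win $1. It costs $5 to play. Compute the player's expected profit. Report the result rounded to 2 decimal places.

E[payout] = (1/6)·1 + (1/6)·4 + (2/3)·20 = 85/6
Expected profit = 85/6 − 5 = 55/6 ≈ $9.17

$9.17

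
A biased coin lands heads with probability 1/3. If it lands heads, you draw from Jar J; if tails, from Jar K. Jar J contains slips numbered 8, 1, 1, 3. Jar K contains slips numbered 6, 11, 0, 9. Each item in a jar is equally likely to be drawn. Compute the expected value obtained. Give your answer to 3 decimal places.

5.417

E[X | Jar J] = (8 + 1 + 1 + 3)/4 = 13/4
E[X | Jar K] = (6 + 11 + 0 + 9)/4 = 13/2
E[X] = (1/3)·13/4 + (2/3)·13/2 = 65/12 ≈ 5.417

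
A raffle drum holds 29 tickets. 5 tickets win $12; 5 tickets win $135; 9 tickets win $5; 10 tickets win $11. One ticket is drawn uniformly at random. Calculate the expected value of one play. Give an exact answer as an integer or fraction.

E[payout] = (5/29)·12 + (5/29)·135 + (9/29)·5 + (10/29)·11 = 890/29

890/29 dollars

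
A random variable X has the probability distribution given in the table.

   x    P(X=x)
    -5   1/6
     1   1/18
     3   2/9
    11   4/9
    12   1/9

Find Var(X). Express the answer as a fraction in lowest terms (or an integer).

E[X] = (1/6)·(-5) + (1/18)·1 + (2/9)·3 + (4/9)·11 + (1/9)·12 = 55/9
E[X²] = (1/6)·25 + (1/18)·1 + (2/9)·9 + (4/9)·121 + (1/9)·144 = 76
Var(X) = 76 − (55/9)² = 3131/81

3131/81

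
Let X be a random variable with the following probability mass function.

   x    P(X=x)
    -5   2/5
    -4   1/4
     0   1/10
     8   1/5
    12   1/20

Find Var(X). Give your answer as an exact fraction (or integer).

834/25

E[X] = (2/5)·(-5) + (1/4)·(-4) + (1/10)·0 + (1/5)·8 + (1/20)·12 = -4/5
E[X²] = (2/5)·25 + (1/4)·16 + (1/10)·0 + (1/5)·64 + (1/20)·144 = 34
Var(X) = 34 − (-4/5)² = 834/25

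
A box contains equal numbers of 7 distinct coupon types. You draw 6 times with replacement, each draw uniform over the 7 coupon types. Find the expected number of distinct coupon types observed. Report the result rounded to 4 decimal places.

4.2240

Let Xⱼ=1 if type j appears at least once. P(Xⱼ=1) = 1 − ((7−1)/7)^6 = 70993/117649.
E[#distinct] = 7·70993/117649 = 70993/16807.
≈ 4.2240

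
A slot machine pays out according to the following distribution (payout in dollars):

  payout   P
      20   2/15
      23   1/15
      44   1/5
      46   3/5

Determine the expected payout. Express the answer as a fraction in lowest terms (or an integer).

203/5 dollars

E[X] = (2/15)·20 + (1/15)·23 + (1/5)·44 + (3/5)·46
     = 203/5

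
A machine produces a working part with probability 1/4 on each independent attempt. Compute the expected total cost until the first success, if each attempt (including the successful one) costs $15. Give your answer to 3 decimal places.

$60.000

E[#attempts] = 1/p = 4; E[cost] = 15·4 = 60.
≈ 60.000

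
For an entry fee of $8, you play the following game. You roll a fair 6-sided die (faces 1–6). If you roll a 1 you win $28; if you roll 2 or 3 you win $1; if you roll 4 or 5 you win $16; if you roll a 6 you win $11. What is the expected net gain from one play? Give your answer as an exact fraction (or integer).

E[payout] = (1/3)·1 + (1/6)·11 + (1/3)·16 + (1/6)·28 = 73/6
Expected profit = 73/6 − 8 = 25/6

25/6 dollars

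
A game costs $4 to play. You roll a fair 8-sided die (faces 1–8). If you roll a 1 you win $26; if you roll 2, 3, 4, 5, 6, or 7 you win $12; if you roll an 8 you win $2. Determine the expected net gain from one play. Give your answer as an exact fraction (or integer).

17/2 dollars

E[payout] = (1/8)·2 + (3/4)·12 + (1/8)·26 = 25/2
Expected profit = 25/2 − 4 = 17/2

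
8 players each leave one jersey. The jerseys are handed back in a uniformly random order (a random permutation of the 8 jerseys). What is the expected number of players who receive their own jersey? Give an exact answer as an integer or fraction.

Let Xᵢ = 1 if person i gets their own jersey. For each i, P(Xᵢ=1) = 1/8.
By linearity of expectation, E[X₁+…+X_8] = 8·(1/8) = 1.

1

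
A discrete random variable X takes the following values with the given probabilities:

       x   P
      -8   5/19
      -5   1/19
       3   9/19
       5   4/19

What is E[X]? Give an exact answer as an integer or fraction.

2/19

E[X] = (5/19)·(-8) + (1/19)·(-5) + (9/19)·3 + (4/19)·5
     = 2/19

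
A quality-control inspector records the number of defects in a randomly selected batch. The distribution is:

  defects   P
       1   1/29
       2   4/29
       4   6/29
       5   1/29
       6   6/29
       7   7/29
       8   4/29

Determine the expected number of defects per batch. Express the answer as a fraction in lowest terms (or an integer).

E[X] = (1/29)·1 + (4/29)·2 + (6/29)·4 + (1/29)·5 + (6/29)·6 + (7/29)·7 + (4/29)·8
     = 155/29

155/29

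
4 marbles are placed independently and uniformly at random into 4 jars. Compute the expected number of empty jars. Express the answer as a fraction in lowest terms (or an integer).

81/64

Let Xⱼ=1 if jar j is empty. P(Xⱼ=1) = ((4-1)/4)^4 = 81/256.
By linearity, E[#empty] = 4·81/256 = 81/64.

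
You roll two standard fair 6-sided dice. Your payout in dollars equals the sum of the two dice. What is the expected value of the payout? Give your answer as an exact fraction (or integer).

Distribution of the sum of the two dice: 2 w.p. 1/36, 3 w.p. 1/18, 4 w.p. 1/12, 5 w.p. 1/9, 6 w.p. 5/36, 7 w.p. 1/6, …
E[payout] = (1/36)·2 + (1/18)·3 + (1/12)·4 + (1/9)·5 + (5/36)·6 + (1/6)·7 + (5/36)·8 + (1/9)·9 + (1/12)·10 + (1/18)·11 + (1/36)·12 = 7

$7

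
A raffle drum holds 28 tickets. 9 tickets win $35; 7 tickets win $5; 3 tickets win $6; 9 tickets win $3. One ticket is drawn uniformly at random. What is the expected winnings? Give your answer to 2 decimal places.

E[payout] = (9/28)·35 + (7/28)·5 + (3/28)·6 + (9/28)·3 = 395/28
≈ $14.11

$14.11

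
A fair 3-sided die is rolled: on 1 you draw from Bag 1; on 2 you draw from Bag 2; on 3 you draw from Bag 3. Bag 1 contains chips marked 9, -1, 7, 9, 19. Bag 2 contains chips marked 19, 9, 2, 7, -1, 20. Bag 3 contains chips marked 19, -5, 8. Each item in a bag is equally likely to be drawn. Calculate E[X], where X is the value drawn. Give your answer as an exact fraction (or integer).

379/45

E[X | Bag 1] = (9 − 1 + 7 + 9 + 19)/5 = 43/5
E[X | Bag 2] = (19 + 9 + 2 + 7 − 1 + 20)/6 = 28/3
E[X | Bag 3] = (19 − 5 + 8)/3 = 22/3
E[X] = (1/3)·43/5 + (1/3)·28/3 + (1/3)·22/3 = 379/45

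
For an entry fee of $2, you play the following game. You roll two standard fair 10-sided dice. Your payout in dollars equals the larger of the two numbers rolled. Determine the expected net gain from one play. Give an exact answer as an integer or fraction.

103/20 dollars

Distribution of the larger of the two numbers rolled: 1 w.p. 1/100, 2 w.p. 3/100, 3 w.p. 1/20, 4 w.p. 7/100, 5 w.p. 9/100, 6 w.p. 11/100, …
E[payout] = (1/100)·1 + (3/100)·2 + (1/20)·3 + (7/100)·4 + (9/100)·5 + (11/100)·6 + (13/100)·7 + (3/20)·8 + (17/100)·9 + (19/100)·10 = 143/20
Expected profit = 143/20 − 2 = 103/20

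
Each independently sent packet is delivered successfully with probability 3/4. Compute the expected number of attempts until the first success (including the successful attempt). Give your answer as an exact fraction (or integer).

For a geometric distribution, E[trials] = 1/p = 1/(3/4) = 4/3.

4/3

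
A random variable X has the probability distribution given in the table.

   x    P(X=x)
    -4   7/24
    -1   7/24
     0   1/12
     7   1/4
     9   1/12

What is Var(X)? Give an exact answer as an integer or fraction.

E[X] = (7/24)·(-4) + (7/24)·(-1) + (1/12)·0 + (1/4)·7 + (1/12)·9 = 25/24
E[X²] = (7/24)·16 + (7/24)·1 + (1/12)·0 + (1/4)·49 + (1/12)·81 = 575/24
Var(X) = 575/24 − (25/24)² = 13175/576

13175/576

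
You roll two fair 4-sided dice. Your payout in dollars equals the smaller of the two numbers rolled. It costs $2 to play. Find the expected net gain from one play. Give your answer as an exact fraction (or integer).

-1/8 dollars

Distribution of the smaller of the two numbers rolled: 1 w.p. 7/16, 2 w.p. 5/16, 3 w.p. 3/16, 4 w.p. 1/16
E[payout] = (7/16)·1 + (5/16)·2 + (3/16)·3 + (1/16)·4 = 15/8
Expected profit = 15/8 − 2 = -1/8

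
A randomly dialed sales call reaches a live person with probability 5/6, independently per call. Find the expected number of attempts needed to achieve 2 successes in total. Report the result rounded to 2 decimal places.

2.40

By linearity (sum of 2 independent geometric waits), E[trials] = 2/p = 2/(5/6) = 12/5.
≈ 2.40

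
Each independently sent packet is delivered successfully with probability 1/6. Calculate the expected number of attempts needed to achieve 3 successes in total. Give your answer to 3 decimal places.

By linearity (sum of 3 independent geometric waits), E[trials] = 3/p = 3/(1/6) = 18.
≈ 18.000

18.000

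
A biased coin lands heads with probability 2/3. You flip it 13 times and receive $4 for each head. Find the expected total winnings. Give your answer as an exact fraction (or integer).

E[#heads] = 13·2/3 = 26/3 (linearity over flips).
E[winnings] = 4·26/3 = 104/3.

104/3 dollars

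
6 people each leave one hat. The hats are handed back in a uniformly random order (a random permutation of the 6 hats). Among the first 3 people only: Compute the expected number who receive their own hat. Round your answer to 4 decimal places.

0.5000

Let Xᵢ = 1 if person i gets their own hat. For each i, P(Xᵢ=1) = 1/6.
By linearity of expectation, E[X₁+…+X_3] = 3·(1/6) = 1/2.
≈ 0.5000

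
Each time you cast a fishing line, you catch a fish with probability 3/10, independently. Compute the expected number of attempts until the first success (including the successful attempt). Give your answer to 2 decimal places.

For a geometric distribution, E[trials] = 1/p = 1/(3/10) = 10/3.
≈ 3.33

3.33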